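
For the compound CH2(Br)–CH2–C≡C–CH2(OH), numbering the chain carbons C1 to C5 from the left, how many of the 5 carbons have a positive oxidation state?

0

Assign +1 per bond to O/N/halogen, −1 per bond to H or an electropositive element, and 0 per bond to carbon. Tallying each carbon:
C1: 1C, 2H, 1Br → 0 − 2 + 1 = -1
C2: 2C, 2H → 0 − 2 = -2
C3: 4C → 0 = 0
C4: 4C → 0 = 0
C5: 1C, 2H, 1O → 0 − 2 + 1 = -1
0 carbons meet the condition.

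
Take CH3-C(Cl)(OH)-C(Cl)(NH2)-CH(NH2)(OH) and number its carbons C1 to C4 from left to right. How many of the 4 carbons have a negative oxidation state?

1

Count +1 for every bond to an atom more electronegative than carbon and −1 for every bond to one less electronegative; C–C bonds are 0. Tallying each carbon:
C1: 1C, 3H → 0 − 3 = -3
C2: 2C, 1O, 1Cl → 0 + 1 + 1 = +2
C3: 2C, 1N, 1Cl → 0 + 1 + 1 = +2
C4: 1C, 1H, 1O, 1N → 0 − 1 + 1 + 1 = +1
1 carbon (C1) meets the condition.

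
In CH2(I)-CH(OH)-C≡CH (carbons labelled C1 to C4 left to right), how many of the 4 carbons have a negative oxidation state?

Tallying each carbon's bonds:
C1: 1C, 2H, 1I → 0 − 2 + 1 = -1
C2: 2C, 1H, 1O → 0 − 1 + 1 = 0
C3: 4C → 0 = 0
C4: 3C, 1H → 0 − 1 = -1
2 carbons (C1, C4) meet the condition.

2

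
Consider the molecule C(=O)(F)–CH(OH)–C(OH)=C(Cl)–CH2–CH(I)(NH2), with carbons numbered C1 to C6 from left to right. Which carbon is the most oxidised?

C1

Tallying each carbon's bonds:
C1: 1C, 2O, 1F → 0 + 2 + 1 = +3
C2: 2C, 1H, 1O → 0 − 1 + 1 = 0
C3: 3C, 1O → 0 + 1 = +1
C4: 3C, 1Cl → 0 + 1 = +1
C5: 2C, 2H → 0 − 2 = -2
C6: 1C, 1H, 1N, 1I → 0 − 1 + 1 + 1 = +1
The most oxidised carbon is C1 at +3.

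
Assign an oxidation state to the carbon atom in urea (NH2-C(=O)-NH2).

Assign +1 per bond to O/N/halogen, −1 per bond to H or an electropositive element, and 0 per bond to carbon.
The carbon has one bond to N (+1), a double bond to O (2×+1 = +2), one bond to N (+1).
Oxidation state = +1 + 2 + 1 = +4.

+4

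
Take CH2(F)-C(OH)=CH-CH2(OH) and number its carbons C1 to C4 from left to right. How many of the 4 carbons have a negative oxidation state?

Each bond to a more electronegative atom (O, N, halogen) counts +1, each bond to a less electronegative atom (H, metal, B, Si) counts −1, and each C–C bond counts 0. Tallying each carbon:
C1: 1C, 2H, 1F → 0 − 2 + 1 = -1
C2: 3C, 1O → 0 + 1 = +1
C3: 3C, 1H → 0 − 1 = -1
C4: 1C, 2H, 1O → 0 − 2 + 1 = -1
3 carbons (C1, C3, C4) meet the condition.

3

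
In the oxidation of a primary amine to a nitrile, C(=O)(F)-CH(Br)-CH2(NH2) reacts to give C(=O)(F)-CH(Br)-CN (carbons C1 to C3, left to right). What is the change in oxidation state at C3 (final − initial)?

+4

Before: C3 has 1 bond to C, 2 bonds to H, 1 bond to N → oxidation state -1.
After: C3 has 1 bond to C, 3 bonds to N → oxidation state +3.
Δ = +3 − (-1) = +4, so this is an oxidation at C3.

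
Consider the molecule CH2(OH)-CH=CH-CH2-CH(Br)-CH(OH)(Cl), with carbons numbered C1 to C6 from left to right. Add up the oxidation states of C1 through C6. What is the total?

Tallying each carbon's bonds:
C1: 1C, 2H, 1O → 0 − 2 + 1 = -1
C2: 3C, 1H → 0 − 1 = -1
C3: 3C, 1H → 0 − 1 = -1
C4: 2C, 2H → 0 − 2 = -2
C5: 2C, 1H, 1Br → 0 − 1 + 1 = 0
C6: 1C, 1H, 1O, 1Cl → 0 − 1 + 1 + 1 = +1
Sum = -1 − 1 − 1 − 2 + 0 + 1 = -4.

-4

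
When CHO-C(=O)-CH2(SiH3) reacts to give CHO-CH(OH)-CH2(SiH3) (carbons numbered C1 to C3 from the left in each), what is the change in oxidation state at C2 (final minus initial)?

-2

Before: C2 has 2 bonds to C, 2 bonds to O → oxidation state +2.
After: C2 has 2 bonds to C, 1 bond to H, 1 bond to O → oxidation state 0.
Δ = 0 − (+2) = -2, so this is a reduction at C2.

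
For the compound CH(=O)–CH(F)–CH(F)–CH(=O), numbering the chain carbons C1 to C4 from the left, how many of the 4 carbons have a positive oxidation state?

Tallying each carbon's bonds:
C1: 1C, 1H, 2O → 0 − 1 + 2 = +1
C2: 2C, 1H, 1F → 0 − 1 + 1 = 0
C3: 2C, 1H, 1F → 0 − 1 + 1 = 0
C4: 1C, 1H, 2O → 0 − 1 + 2 = +1
2 carbons (C1, C4) meet the condition.

2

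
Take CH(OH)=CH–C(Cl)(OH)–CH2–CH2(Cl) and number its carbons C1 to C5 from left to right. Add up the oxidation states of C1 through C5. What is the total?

-2

Tallying each carbon's bonds:
C1: 2C, 1H, 1O → 0 − 1 + 1 = 0
C2: 3C, 1H → 0 − 1 = -1
C3: 2C, 1O, 1Cl → 0 + 1 + 1 = +2
C4: 2C, 2H → 0 − 2 = -2
C5: 1C, 2H, 1Cl → 0 − 2 + 1 = -1
Sum = 0 − 1 + 2 − 2 − 1 = -2.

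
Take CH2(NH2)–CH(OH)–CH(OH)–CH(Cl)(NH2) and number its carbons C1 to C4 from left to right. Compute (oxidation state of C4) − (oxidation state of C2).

C4: 1C, 1H, 1N, 1Cl → 0 − 1 + 1 + 1 = +1
C2: 2C, 1H, 1O → 0 − 1 + 1 = 0
Difference: +1 − (0) = +1.

+1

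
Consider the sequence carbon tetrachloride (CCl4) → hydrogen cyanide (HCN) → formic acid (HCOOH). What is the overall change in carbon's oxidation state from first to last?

Carbon oxidation states along the series — carbon tetrachloride: +4, hydrogen cyanide: +2, formic acid: +2.
Net change = +2 − (+4) = -2.

-2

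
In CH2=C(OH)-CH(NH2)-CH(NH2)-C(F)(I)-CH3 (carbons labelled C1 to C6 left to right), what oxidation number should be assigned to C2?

+1

Each bond to a more electronegative atom (O, N, halogen) counts +1, each bond to a less electronegative atom (H, metal, B, Si) counts −1, and each C–C bond counts 0.
C2 has a double bond to C (2×0 = 0), one bond to C (0), one bond to O (+1).
Oxidation state = 0 + 0 + 1 = +1.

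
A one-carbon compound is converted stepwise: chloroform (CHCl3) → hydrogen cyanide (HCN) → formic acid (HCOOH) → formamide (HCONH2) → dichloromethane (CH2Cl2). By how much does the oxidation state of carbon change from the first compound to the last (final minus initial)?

Carbon oxidation states along the series — chloroform: +2, hydrogen cyanide: +2, formic acid: +2, formamide: +2, dichloromethane: 0.
Net change = 0 − (+2) = -2.

-2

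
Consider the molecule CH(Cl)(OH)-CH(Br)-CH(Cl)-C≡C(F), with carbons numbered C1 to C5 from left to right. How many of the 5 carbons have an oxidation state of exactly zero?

Tallying each carbon's bonds:
C1: 1C, 1H, 1O, 1Cl → 0 − 1 + 1 + 1 = +1
C2: 2C, 1H, 1Br → 0 − 1 + 1 = 0
C3: 2C, 1H, 1Cl → 0 − 1 + 1 = 0
C4: 4C → 0 = 0
C5: 3C, 1F → 0 + 1 = +1
3 carbons (C2, C3, C4) meet the condition.

3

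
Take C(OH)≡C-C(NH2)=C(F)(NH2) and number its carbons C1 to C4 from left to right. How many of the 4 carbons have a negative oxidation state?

0

Count +1 for every bond to an atom more electronegative than carbon and −1 for every bond to one less electronegative; C–C bonds are 0. Tallying each carbon:
C1: 3C, 1O → 0 + 1 = +1
C2: 4C → 0 = 0
C3: 3C, 1N → 0 + 1 = +1
C4: 2C, 1N, 1F → 0 + 1 + 1 = +2
0 carbons meet the condition.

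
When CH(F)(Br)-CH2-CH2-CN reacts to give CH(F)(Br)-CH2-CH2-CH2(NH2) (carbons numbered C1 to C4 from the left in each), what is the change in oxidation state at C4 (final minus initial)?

Before: C4 has 1 bond to C, 3 bonds to N → oxidation state +3.
After: C4 has 1 bond to C, 2 bonds to H, 1 bond to N → oxidation state -1.
Δ = -1 − (+3) = -4, so this is a reduction at C4.

-4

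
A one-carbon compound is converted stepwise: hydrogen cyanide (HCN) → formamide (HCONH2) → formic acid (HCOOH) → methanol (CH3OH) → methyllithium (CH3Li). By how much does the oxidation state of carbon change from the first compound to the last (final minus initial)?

Carbon oxidation states along the series — hydrogen cyanide: +2, formamide: +2, formic acid: +2, methanol: -2, methyllithium: -4.
Net change = -4 − (+2) = -6.

-6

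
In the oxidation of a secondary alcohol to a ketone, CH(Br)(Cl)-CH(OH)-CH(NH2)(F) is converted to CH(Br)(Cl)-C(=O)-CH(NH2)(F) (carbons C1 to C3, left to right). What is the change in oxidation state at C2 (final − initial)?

Before: C2 has 2 bonds to C, 1 bond to H, 1 bond to O → oxidation state 0.
After: C2 has 2 bonds to C, 2 bonds to O → oxidation state +2.
Δ = +2 − (0) = +2, so this is an oxidation at C2.

+2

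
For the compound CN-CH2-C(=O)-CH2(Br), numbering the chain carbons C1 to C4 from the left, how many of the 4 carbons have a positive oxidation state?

Each bond to a more electronegative atom (O, N, halogen) counts +1, each bond to a less electronegative atom (H, metal, B, Si) counts −1, and each C–C bond counts 0. Tallying each carbon:
C1: 1C, 3N → 0 + 3 = +3
C2: 2C, 2H → 0 − 2 = -2
C3: 2C, 2O → 0 + 2 = +2
C4: 1C, 2H, 1Br → 0 − 2 + 1 = -1
2 carbons (C1, C3) meet the condition.

2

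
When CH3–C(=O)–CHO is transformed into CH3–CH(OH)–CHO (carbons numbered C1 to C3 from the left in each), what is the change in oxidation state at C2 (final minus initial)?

Before: C2 has 2 bonds to C, 2 bonds to O → oxidation state +2.
After: C2 has 2 bonds to C, 1 bond to H, 1 bond to O → oxidation state 0.
Δ = 0 − (+2) = -2, so this is a reduction at C2.

-2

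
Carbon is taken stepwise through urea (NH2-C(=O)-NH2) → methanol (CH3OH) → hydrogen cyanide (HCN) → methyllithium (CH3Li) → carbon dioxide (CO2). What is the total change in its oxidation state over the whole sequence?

Carbon oxidation states along the series — urea: +4, methanol: -2, hydrogen cyanide: +2, methyllithium: -4, carbon dioxide: +4.
Net change = +4 − (+4) = 0.

0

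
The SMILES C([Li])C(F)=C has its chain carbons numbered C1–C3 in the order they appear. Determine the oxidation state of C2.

+1

C2 has one bond to C (0), a double bond to C (2×0 = 0), one bond to F (+1).
Oxidation state = 0 + 0 + 1 = +1.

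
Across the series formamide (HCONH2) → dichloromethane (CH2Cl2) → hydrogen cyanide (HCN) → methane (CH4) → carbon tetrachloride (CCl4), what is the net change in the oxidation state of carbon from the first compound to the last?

Carbon oxidation states along the series — formamide: +2, dichloromethane: 0, hydrogen cyanide: +2, methane: -4, carbon tetrachloride: +4.
Net change = +4 − (+2) = +2.

+2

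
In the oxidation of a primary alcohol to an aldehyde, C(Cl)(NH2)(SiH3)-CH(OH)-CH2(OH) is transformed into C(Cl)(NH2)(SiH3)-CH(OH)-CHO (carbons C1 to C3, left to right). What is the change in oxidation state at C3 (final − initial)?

+2

Before: C3 has 1 bond to C, 2 bonds to H, 1 bond to O → oxidation state -1.
After: C3 has 1 bond to C, 1 bond to H, 2 bonds to O → oxidation state +1.
Δ = +1 − (-1) = +2, so this is an oxidation at C3.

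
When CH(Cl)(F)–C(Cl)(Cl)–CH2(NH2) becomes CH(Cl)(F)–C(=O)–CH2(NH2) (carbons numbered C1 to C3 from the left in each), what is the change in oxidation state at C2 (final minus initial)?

Before: C2 has 2 bonds to C, 2 bonds to Cl → oxidation state +2.
After: C2 has 2 bonds to C, 2 bonds to O → oxidation state +2.
Δ = +2 − (+2) = 0, so no net redox change at C2.

0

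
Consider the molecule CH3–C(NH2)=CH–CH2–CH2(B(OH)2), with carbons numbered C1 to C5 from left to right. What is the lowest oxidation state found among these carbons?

Tallying each carbon's bonds:
C1: 1C, 3H → 0 − 3 = -3
C2: 3C, 1N → 0 + 1 = +1
C3: 3C, 1H → 0 − 1 = -1
C4: 2C, 2H → 0 − 2 = -2
C5: 1C, 2H, 1B → 0 − 2 − 1 = -3
The lowest value is -3.

-3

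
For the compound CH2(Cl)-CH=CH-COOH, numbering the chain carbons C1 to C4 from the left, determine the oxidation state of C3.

C3 has a double bond to C (2×0 = 0), one bond to C (0), one bond to H (-1).
Oxidation state = 0 + 0 − 1 = -1.

-1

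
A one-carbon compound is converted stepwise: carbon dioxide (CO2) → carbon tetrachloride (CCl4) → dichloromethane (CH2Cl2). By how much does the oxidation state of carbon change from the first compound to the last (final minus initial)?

Carbon oxidation states along the series — carbon dioxide: +4, carbon tetrachloride: +4, dichloromethane: 0.
Net change = 0 − (+4) = -4.

-4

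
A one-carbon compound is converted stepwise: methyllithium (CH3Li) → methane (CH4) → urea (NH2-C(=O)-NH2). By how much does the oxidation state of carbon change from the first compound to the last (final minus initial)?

+8

Carbon oxidation states along the series — methyllithium: -4, methane: -4, urea: +4.
Net change = +4 − (-4) = +8.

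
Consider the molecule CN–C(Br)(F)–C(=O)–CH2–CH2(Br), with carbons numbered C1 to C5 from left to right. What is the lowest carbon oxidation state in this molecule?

Tallying each carbon's bonds:
C1: 1C, 3N → 0 + 3 = +3
C2: 2C, 1F, 1Br → 0 + 1 + 1 = +2
C3: 2C, 2O → 0 + 2 = +2
C4: 2C, 2H → 0 − 2 = -2
C5: 1C, 2H, 1Br → 0 − 2 + 1 = -1
The lowest value is -2.

-2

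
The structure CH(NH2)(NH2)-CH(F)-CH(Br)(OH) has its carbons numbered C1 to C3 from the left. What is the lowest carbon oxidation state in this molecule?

0

Tallying each carbon's bonds:
C1: 1C, 1H, 2N → 0 − 1 + 2 = +1
C2: 2C, 1H, 1F → 0 − 1 + 1 = 0
C3: 1C, 1H, 1O, 1Br → 0 − 1 + 1 + 1 = +1
The lowest value is 0.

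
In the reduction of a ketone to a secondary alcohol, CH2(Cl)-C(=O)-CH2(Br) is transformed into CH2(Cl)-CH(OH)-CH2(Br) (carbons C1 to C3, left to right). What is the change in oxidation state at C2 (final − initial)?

-2

Before: C2 has 2 bonds to C, 2 bonds to O → oxidation state +2.
After: C2 has 2 bonds to C, 1 bond to H, 1 bond to O → oxidation state 0.
Δ = 0 − (+2) = -2, so this is a reduction at C2.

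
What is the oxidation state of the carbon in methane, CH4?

-4

The carbon has one bond to H (-1), one bond to H (-1), one bond to H (-1), one bond to H (-1).
Oxidation state = -1 − 1 − 1 − 1 = -4.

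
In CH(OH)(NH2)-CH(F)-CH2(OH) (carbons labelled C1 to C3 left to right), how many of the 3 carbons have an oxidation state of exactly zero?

1

Bonds to more-electronegative neighbours contribute +1 each, bonds to H or metals contribute −1 each, and C–C bonds contribute 0. Tallying each carbon:
C1: 1C, 1H, 1O, 1N → 0 − 1 + 1 + 1 = +1
C2: 2C, 1H, 1F → 0 − 1 + 1 = 0
C3: 1C, 2H, 1O → 0 − 2 + 1 = -1
1 carbon (C2) meets the condition.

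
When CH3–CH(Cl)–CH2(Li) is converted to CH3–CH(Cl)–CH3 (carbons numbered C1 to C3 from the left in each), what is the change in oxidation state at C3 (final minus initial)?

Before: C3 has 1 bond to C, 2 bonds to H, 1 bond to Li → oxidation state -3.
After: C3 has 1 bond to C, 3 bonds to H → oxidation state -3.
Δ = -3 − (-3) = 0, so no net redox change at C3.

0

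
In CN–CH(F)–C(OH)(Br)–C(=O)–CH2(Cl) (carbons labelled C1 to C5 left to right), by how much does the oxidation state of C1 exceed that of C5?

C1: 1C, 3N → 0 + 3 = +3
C5: 1C, 2H, 1Cl → 0 − 2 + 1 = -1
Difference: +3 − (-1) = +4.

+4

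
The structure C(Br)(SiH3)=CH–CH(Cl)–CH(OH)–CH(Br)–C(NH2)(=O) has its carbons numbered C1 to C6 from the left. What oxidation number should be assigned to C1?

C1 has a double bond to C (2×0 = 0), one bond to Br (+1), one bond to Si (-1).
Oxidation state = 0 + 1 − 1 = 0.

0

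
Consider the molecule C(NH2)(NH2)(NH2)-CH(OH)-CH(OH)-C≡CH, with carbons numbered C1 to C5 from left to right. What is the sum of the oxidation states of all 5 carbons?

Tallying each carbon's bonds:
C1: 1C, 3N → 0 + 3 = +3
C2: 2C, 1H, 1O → 0 − 1 + 1 = 0
C3: 2C, 1H, 1O → 0 − 1 + 1 = 0
C4: 4C → 0 = 0
C5: 3C, 1H → 0 − 1 = -1
Sum = +3 + 0 + 0 + 0 − 1 = +2.

+2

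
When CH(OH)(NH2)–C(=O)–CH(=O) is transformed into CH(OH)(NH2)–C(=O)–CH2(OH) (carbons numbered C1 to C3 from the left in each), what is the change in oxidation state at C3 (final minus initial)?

Before: C3 has 1 bond to C, 1 bond to H, 2 bonds to O → oxidation state +1.
After: C3 has 1 bond to C, 2 bonds to H, 1 bond to O → oxidation state -1.
Δ = -1 − (+1) = -2, so this is a reduction at C3.

-2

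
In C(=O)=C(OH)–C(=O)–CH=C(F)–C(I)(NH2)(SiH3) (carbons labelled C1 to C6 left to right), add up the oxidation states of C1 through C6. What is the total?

+6

Count +1 for every bond to an atom more electronegative than carbon and −1 for every bond to one less electronegative; C–C bonds are 0. Tallying each carbon:
C1: 2C, 2O → 0 + 2 = +2
C2: 3C, 1O → 0 + 1 = +1
C3: 2C, 2O → 0 + 2 = +2
C4: 3C, 1H → 0 − 1 = -1
C5: 3C, 1F → 0 + 1 = +1
C6: 1C, 1N, 1I, 1Si → 0 + 1 + 1 − 1 = +1
Sum = +2 + 1 + 2 − 1 + 1 + 1 = +6.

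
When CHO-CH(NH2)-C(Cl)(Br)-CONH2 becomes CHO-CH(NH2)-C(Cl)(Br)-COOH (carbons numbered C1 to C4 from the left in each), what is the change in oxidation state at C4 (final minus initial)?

0

Before: C4 has 1 bond to C, 2 bonds to O, 1 bond to N → oxidation state +3.
After: C4 has 1 bond to C, 3 bonds to O → oxidation state +3.
Δ = +3 − (+3) = 0, so no net redox change at C4.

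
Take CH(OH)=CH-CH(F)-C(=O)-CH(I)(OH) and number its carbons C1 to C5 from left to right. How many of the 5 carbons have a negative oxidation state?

Assign +1 per bond to O/N/halogen, −1 per bond to H or an electropositive element, and 0 per bond to carbon. Tallying each carbon:
C1: 2C, 1H, 1O → 0 − 1 + 1 = 0
C2: 3C, 1H → 0 − 1 = -1
C3: 2C, 1H, 1F → 0 − 1 + 1 = 0
C4: 2C, 2O → 0 + 2 = +2
C5: 1C, 1H, 1O, 1I → 0 − 1 + 1 + 1 = +1
1 carbon (C2) meets the condition.

1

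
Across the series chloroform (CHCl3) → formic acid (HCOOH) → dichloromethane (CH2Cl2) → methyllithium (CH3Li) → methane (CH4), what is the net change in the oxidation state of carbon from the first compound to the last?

Carbon oxidation states along the series — chloroform: +2, formic acid: +2, dichloromethane: 0, methyllithium: -4, methane: -4.
Net change = -4 − (+2) = -6.

-6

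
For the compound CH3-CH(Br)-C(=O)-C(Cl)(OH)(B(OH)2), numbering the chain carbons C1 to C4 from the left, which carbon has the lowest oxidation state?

C1

Bonds to more-electronegative neighbours contribute +1 each, bonds to H or metals contribute −1 each, and C–C bonds contribute 0. Tallying each carbon:
C1: 1C, 3H → 0 − 3 = -3
C2: 2C, 1H, 1Br → 0 − 1 + 1 = 0
C3: 2C, 2O → 0 + 2 = +2
C4: 1C, 1O, 1Cl, 1B → 0 + 1 + 1 − 1 = +1
The most reduced carbon is C1 at -3.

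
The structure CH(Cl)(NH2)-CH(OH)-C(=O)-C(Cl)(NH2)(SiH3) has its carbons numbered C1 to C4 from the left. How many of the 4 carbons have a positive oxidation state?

Tallying each carbon's bonds:
C1: 1C, 1H, 1N, 1Cl → 0 − 1 + 1 + 1 = +1
C2: 2C, 1H, 1O → 0 − 1 + 1 = 0
C3: 2C, 2O → 0 + 2 = +2
C4: 1C, 1N, 1Cl, 1Si → 0 + 1 + 1 − 1 = +1
3 carbons (C1, C3, C4) meet the condition.

3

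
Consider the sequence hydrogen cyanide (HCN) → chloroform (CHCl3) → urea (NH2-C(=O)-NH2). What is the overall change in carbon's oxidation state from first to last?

+2

Carbon oxidation states along the series — hydrogen cyanide: +2, chloroform: +2, urea: +4.
Net change = +4 − (+2) = +2.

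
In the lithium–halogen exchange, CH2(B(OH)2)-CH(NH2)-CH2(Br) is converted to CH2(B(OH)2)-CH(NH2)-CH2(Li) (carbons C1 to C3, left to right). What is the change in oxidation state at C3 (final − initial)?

-2

Before: C3 has 1 bond to C, 2 bonds to H, 1 bond to Br → oxidation state -1.
After: C3 has 1 bond to C, 2 bonds to H, 1 bond to Li → oxidation state -3.
Δ = -3 − (-1) = -2, so this is a reduction at C3.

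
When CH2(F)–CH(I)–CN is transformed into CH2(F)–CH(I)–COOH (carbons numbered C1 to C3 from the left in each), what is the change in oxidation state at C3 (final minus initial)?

0

Before: C3 has 1 bond to C, 3 bonds to N → oxidation state +3.
After: C3 has 1 bond to C, 3 bonds to O → oxidation state +3.
Δ = +3 − (+3) = 0, so no net redox change at C3.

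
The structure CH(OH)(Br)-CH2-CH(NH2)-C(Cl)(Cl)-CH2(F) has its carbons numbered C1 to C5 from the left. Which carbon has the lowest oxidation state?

Bonds to more-electronegative neighbours contribute +1 each, bonds to H or metals contribute −1 each, and C–C bonds contribute 0. Tallying each carbon:
C1: 1C, 1H, 1O, 1Br → 0 − 1 + 1 + 1 = +1
C2: 2C, 2H → 0 − 2 = -2
C3: 2C, 1H, 1N → 0 − 1 + 1 = 0
C4: 2C, 2Cl → 0 + 2 = +2
C5: 1C, 2H, 1F → 0 − 2 + 1 = -1
The most reduced carbon is C2 at -2.

C2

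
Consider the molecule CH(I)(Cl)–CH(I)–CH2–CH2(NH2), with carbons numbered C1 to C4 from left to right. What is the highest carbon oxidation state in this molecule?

Tallying each carbon's bonds:
C1: 1C, 1H, 1Cl, 1I → 0 − 1 + 1 + 1 = +1
C2: 2C, 1H, 1I → 0 − 1 + 1 = 0
C3: 2C, 2H → 0 − 2 = -2
C4: 1C, 2H, 1N → 0 − 2 + 1 = -1
The highest value is +1.

+1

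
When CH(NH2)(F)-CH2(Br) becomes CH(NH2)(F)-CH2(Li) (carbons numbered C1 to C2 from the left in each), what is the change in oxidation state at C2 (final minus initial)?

Before: C2 has 1 bond to C, 2 bonds to H, 1 bond to Br → oxidation state -1.
After: C2 has 1 bond to C, 2 bonds to H, 1 bond to Li → oxidation state -3.
Δ = -3 − (-1) = -2, so this is a reduction at C2.

-2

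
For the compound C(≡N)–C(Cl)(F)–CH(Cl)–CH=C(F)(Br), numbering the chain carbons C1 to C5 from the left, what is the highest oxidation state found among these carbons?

+3

Tallying each carbon's bonds:
C1: 1C, 3N → 0 + 3 = +3
C2: 2C, 1F, 1Cl → 0 + 1 + 1 = +2
C3: 2C, 1H, 1Cl → 0 − 1 + 1 = 0
C4: 3C, 1H → 0 − 1 = -1
C5: 2C, 1F, 1Br → 0 + 1 + 1 = +2
The highest value is +3.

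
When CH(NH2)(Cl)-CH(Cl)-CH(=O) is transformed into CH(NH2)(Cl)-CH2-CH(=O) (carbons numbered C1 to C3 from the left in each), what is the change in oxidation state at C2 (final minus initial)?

-2

Before: C2 has 2 bonds to C, 1 bond to H, 1 bond to Cl → oxidation state 0.
After: C2 has 2 bonds to C, 2 bonds to H → oxidation state -2.
Δ = -2 − (0) = -2, so this is a reduction at C2.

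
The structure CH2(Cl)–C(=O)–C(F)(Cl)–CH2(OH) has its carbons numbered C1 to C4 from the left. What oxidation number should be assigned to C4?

C4 has one bond to C (0), one bond to H (-1), one bond to O (+1), one bond to H (-1).
Oxidation state = 0 − 1 + 1 − 1 = -1.

-1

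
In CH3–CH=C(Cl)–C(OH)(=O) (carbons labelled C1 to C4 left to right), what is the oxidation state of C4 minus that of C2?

C4: 1C, 3O → 0 + 3 = +3
C2: 3C, 1H → 0 − 1 = -1
Difference: +3 − (-1) = +4.

+4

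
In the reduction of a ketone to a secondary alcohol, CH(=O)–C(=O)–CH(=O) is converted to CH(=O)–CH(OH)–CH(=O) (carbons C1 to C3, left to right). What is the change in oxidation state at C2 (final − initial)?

-2

Before: C2 has 2 bonds to C, 2 bonds to O → oxidation state +2.
After: C2 has 2 bonds to C, 1 bond to H, 1 bond to O → oxidation state 0.
Δ = 0 − (+2) = -2, so this is a reduction at C2.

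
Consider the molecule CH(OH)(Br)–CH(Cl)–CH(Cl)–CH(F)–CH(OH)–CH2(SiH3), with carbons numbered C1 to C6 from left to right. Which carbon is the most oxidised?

C1

Assign +1 per bond to O/N/halogen, −1 per bond to H or an electropositive element, and 0 per bond to carbon. Tallying each carbon:
C1: 1C, 1H, 1O, 1Br → 0 − 1 + 1 + 1 = +1
C2: 2C, 1H, 1Cl → 0 − 1 + 1 = 0
C3: 2C, 1H, 1Cl → 0 − 1 + 1 = 0
C4: 2C, 1H, 1F → 0 − 1 + 1 = 0
C5: 2C, 1H, 1O → 0 − 1 + 1 = 0
C6: 1C, 2H, 1Si → 0 − 2 − 1 = -3
The most oxidised carbon is C1 at +1.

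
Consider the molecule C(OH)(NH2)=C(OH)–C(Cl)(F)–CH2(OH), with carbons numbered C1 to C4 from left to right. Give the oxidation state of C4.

C4 has one bond to C (0), one bond to O (+1), one bond to H (-1), one bond to H (-1).
Oxidation state = 0 + 1 − 1 − 1 = -1.

-1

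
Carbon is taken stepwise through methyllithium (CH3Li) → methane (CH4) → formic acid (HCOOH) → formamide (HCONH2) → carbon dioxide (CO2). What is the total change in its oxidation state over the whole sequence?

Carbon oxidation states along the series — methyllithium: -4, methane: -4, formic acid: +2, formamide: +2, carbon dioxide: +4.
Net change = +4 − (-4) = +8.

+8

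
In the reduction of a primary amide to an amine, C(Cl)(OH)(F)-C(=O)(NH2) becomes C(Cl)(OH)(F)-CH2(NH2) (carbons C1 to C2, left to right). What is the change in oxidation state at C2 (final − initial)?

-4

Before: C2 has 1 bond to C, 2 bonds to O, 1 bond to N → oxidation state +3.
After: C2 has 1 bond to C, 2 bonds to H, 1 bond to N → oxidation state -1.
Δ = -1 − (+3) = -4, so this is a reduction at C2.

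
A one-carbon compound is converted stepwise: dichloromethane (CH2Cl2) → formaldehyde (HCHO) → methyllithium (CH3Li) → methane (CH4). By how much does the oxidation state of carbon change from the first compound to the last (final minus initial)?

-4

Carbon oxidation states along the series — dichloromethane: 0, formaldehyde: 0, methyllithium: -4, methane: -4.
Net change = -4 − (0) = -4.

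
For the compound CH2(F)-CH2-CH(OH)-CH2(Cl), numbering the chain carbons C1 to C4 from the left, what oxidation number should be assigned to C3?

C3 has one bond to C (0), one bond to C (0), one bond to H (-1), one bond to O (+1).
Oxidation state = 0 + 0 − 1 + 1 = 0.

0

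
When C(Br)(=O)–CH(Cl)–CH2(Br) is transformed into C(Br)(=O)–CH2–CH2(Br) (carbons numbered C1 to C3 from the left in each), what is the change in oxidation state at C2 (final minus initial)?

Before: C2 has 2 bonds to C, 1 bond to H, 1 bond to Cl → oxidation state 0.
After: C2 has 2 bonds to C, 2 bonds to H → oxidation state -2.
Δ = -2 − (0) = -2, so this is a reduction at C2.

-2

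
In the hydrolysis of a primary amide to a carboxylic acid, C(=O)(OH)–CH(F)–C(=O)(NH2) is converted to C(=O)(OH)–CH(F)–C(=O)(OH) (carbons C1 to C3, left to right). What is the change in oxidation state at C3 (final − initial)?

Before: C3 has 1 bond to C, 2 bonds to O, 1 bond to N → oxidation state +3.
After: C3 has 1 bond to C, 3 bonds to O → oxidation state +3.
Δ = +3 − (+3) = 0, so no net redox change at C3.

0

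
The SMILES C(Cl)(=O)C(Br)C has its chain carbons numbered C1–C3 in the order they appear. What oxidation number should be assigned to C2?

Each bond to a more electronegative atom (O, N, halogen) counts +1, each bond to a less electronegative atom (H, metal, B, Si) counts −1, and each C–C bond counts 0.
C2 has one bond to C (0), one bond to C (0), one bond to H (-1), one bond to Br (+1).
Oxidation state = 0 + 0 − 1 + 1 = 0.

0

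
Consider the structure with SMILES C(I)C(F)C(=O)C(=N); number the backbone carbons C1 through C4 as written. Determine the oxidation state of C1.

-1

C1 has one bond to C (0), one bond to H (-1), one bond to I (+1), one bond to H (-1).
Oxidation state = 0 − 1 + 1 − 1 = -1.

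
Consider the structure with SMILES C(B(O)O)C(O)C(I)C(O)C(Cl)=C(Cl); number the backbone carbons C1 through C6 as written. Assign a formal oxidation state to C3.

Each bond to a more electronegative atom (O, N, halogen) counts +1, each bond to a less electronegative atom (H, metal, B, Si) counts −1, and each C–C bond counts 0.
C3 has one bond to C (0), one bond to C (0), one bond to H (-1), one bond to I (+1).
Oxidation state = 0 + 0 − 1 + 1 = 0.

0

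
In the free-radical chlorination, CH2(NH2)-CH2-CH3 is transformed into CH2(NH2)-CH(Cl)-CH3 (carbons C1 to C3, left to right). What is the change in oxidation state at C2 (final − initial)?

Before: C2 has 2 bonds to C, 2 bonds to H → oxidation state -2.
After: C2 has 2 bonds to C, 1 bond to H, 1 bond to Cl → oxidation state 0.
Δ = 0 − (-2) = +2, so this is an oxidation at C2.

+2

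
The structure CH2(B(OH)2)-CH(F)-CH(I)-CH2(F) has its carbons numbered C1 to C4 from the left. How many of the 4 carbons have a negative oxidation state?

Count +1 for every bond to an atom more electronegative than carbon and −1 for every bond to one less electronegative; C–C bonds are 0. Tallying each carbon:
C1: 1C, 2H, 1B → 0 − 2 − 1 = -3
C2: 2C, 1H, 1F → 0 − 1 + 1 = 0
C3: 2C, 1H, 1I → 0 − 1 + 1 = 0
C4: 1C, 2H, 1F → 0 − 2 + 1 = -1
2 carbons (C1, C4) meet the condition.

2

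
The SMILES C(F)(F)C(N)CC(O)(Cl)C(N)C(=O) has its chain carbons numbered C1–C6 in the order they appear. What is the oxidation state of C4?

+2

Assign +1 per bond to O/N/halogen, −1 per bond to H or an electropositive element, and 0 per bond to carbon.
C4 has one bond to C (0), one bond to C (0), one bond to O (+1), one bond to Cl (+1).
Oxidation state = 0 + 0 + 1 + 1 = +2.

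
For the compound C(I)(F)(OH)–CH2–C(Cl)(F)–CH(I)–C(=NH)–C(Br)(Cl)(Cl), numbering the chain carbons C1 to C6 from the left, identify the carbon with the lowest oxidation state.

Count +1 for every bond to an atom more electronegative than carbon and −1 for every bond to one less electronegative; C–C bonds are 0. Tallying each carbon:
C1: 1C, 1O, 1F, 1I → 0 + 1 + 1 + 1 = +3
C2: 2C, 2H → 0 − 2 = -2
C3: 2C, 1F, 1Cl → 0 + 1 + 1 = +2
C4: 2C, 1H, 1I → 0 − 1 + 1 = 0
C5: 2C, 2N → 0 + 2 = +2
C6: 1C, 2Cl, 1Br → 0 + 2 + 1 = +3
The most reduced carbon is C2 at -2.

C2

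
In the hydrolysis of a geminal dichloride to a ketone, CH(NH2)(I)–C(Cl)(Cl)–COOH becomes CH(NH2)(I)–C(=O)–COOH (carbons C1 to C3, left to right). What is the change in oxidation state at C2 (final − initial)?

Before: C2 has 2 bonds to C, 2 bonds to Cl → oxidation state +2.
After: C2 has 2 bonds to C, 2 bonds to O → oxidation state +2.
Δ = +2 − (+2) = 0, so no net redox change at C2.

0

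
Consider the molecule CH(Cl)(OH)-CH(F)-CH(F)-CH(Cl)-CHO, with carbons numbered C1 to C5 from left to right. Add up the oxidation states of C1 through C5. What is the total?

+2

Each bond to a more electronegative atom (O, N, halogen) counts +1, each bond to a less electronegative atom (H, metal, B, Si) counts −1, and each C–C bond counts 0. Tallying each carbon:
C1: 1C, 1H, 1O, 1Cl → 0 − 1 + 1 + 1 = +1
C2: 2C, 1H, 1F → 0 − 1 + 1 = 0
C3: 2C, 1H, 1F → 0 − 1 + 1 = 0
C4: 2C, 1H, 1Cl → 0 − 1 + 1 = 0
C5: 1C, 1H, 2O → 0 − 1 + 2 = +1
Sum = +1 + 0 + 0 + 0 + 1 = +2.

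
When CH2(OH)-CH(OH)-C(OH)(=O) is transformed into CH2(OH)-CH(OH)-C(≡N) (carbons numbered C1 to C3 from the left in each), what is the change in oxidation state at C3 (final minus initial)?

Before: C3 has 1 bond to C, 3 bonds to O → oxidation state +3.
After: C3 has 1 bond to C, 3 bonds to N → oxidation state +3.
Δ = +3 − (+3) = 0, so no net redox change at C3.

0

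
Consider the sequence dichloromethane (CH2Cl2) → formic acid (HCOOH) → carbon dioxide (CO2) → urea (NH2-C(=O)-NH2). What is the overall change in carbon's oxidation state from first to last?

+4

Carbon oxidation states along the series — dichloromethane: 0, formic acid: +2, carbon dioxide: +4, urea: +4.
Net change = +4 − (0) = +4.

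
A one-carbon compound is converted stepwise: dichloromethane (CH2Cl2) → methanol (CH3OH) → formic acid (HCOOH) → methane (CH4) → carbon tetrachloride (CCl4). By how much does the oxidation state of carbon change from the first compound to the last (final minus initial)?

Carbon oxidation states along the series — dichloromethane: 0, methanol: -2, formic acid: +2, methane: -4, carbon tetrachloride: +4.
Net change = +4 − (0) = +4.

+4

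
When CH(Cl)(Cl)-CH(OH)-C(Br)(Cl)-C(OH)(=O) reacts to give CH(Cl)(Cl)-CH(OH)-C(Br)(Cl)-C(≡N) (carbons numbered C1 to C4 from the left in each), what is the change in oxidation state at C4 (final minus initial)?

Before: C4 has 1 bond to C, 3 bonds to O → oxidation state +3.
After: C4 has 1 bond to C, 3 bonds to N → oxidation state +3.
Δ = +3 − (+3) = 0, so no net redox change at C4.

0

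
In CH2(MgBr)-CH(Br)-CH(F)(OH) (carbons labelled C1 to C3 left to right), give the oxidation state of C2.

0

Count +1 for every bond to an atom more electronegative than carbon and −1 for every bond to one less electronegative; C–C bonds are 0.
C2 has one bond to C (0), one bond to C (0), one bond to H (-1), one bond to Br (+1).
Oxidation state = 0 + 0 − 1 + 1 = 0.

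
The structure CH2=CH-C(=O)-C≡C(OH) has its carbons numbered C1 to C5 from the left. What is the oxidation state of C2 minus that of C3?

-3

C2: 3C, 1H → 0 − 1 = -1
C3: 2C, 2O → 0 + 2 = +2
Difference: -1 − (+2) = -3.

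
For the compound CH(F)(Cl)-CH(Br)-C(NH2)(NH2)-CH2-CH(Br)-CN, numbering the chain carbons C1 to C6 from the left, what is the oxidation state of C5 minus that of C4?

+2

C5: 2C, 1H, 1Br → 0 − 1 + 1 = 0
C4: 2C, 2H → 0 − 2 = -2
Difference: 0 − (-2) = +2.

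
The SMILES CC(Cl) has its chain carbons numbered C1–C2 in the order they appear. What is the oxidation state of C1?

Bonds to more-electronegative neighbours contribute +1 each, bonds to H or metals contribute −1 each, and C–C bonds contribute 0.
C1 has one bond to C (0), one bond to H (-1), one bond to H (-1), one bond to H (-1).
Oxidation state = 0 − 1 − 1 − 1 = -3.

-3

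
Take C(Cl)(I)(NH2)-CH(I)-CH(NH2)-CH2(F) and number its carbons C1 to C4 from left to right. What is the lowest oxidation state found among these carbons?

-1

Bonds to more-electronegative neighbours contribute +1 each, bonds to H or metals contribute −1 each, and C–C bonds contribute 0. Tallying each carbon:
C1: 1C, 1N, 1Cl, 1I → 0 + 1 + 1 + 1 = +3
C2: 2C, 1H, 1I → 0 − 1 + 1 = 0
C3: 2C, 1H, 1N → 0 − 1 + 1 = 0
C4: 1C, 2H, 1F → 0 − 2 + 1 = -1
The lowest value is -1.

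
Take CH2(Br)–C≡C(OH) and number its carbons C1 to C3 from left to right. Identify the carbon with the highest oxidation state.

C3

Tallying each carbon's bonds:
C1: 1C, 2H, 1Br → 0 − 2 + 1 = -1
C2: 4C → 0 = 0
C3: 3C, 1O → 0 + 1 = +1
The most oxidised carbon is C3 at +1.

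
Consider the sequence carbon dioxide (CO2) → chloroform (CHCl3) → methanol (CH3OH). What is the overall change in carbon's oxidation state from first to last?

-6

Carbon oxidation states along the series — carbon dioxide: +4, chloroform: +2, methanol: -2.
Net change = -2 − (+4) = -6.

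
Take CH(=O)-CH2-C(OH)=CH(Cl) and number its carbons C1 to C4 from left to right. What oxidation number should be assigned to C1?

+1

C1 has one bond to C (0), a double bond to O (2×+1 = +2), one bond to H (-1).
Oxidation state = 0 + 2 − 1 = +1.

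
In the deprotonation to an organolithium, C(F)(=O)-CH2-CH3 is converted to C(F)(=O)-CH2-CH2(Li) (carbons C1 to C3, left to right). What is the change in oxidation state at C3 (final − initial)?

0

Before: C3 has 1 bond to C, 3 bonds to H → oxidation state -3.
After: C3 has 1 bond to C, 2 bonds to H, 1 bond to Li → oxidation state -3.
Δ = -3 − (-3) = 0, so no net redox change at C3.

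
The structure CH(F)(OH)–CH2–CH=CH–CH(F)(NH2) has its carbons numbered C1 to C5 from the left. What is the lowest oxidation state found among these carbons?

Bonds to more-electronegative neighbours contribute +1 each, bonds to H or metals contribute −1 each, and C–C bonds contribute 0. Tallying each carbon:
C1: 1C, 1H, 1O, 1F → 0 − 1 + 1 + 1 = +1
C2: 2C, 2H → 0 − 2 = -2
C3: 3C, 1H → 0 − 1 = -1
C4: 3C, 1H → 0 − 1 = -1
C5: 1C, 1H, 1N, 1F → 0 − 1 + 1 + 1 = +1
The lowest value is -2.

-2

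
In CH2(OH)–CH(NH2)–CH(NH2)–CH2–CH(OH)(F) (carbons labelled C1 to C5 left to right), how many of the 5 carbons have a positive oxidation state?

1

Tallying each carbon's bonds:
C1: 1C, 2H, 1O → 0 − 2 + 1 = -1
C2: 2C, 1H, 1N → 0 − 1 + 1 = 0
C3: 2C, 1H, 1N → 0 − 1 + 1 = 0
C4: 2C, 2H → 0 − 2 = -2
C5: 1C, 1H, 1O, 1F → 0 − 1 + 1 + 1 = +1
1 carbon (C5) meets the condition.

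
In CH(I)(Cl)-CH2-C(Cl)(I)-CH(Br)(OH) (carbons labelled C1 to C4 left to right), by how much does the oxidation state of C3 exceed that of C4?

+1

C3: 2C, 1Cl, 1I → 0 + 1 + 1 = +2
C4: 1C, 1H, 1O, 1Br → 0 − 1 + 1 + 1 = +1
Difference: +2 − (+1) = +1.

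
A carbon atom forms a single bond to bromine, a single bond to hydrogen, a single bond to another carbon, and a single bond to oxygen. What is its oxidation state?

+1

The carbon has one bond to C (0), one bond to Br (+1), one bond to H (-1), one bond to O (+1).
Oxidation state = 0 + 1 − 1 + 1 = +1.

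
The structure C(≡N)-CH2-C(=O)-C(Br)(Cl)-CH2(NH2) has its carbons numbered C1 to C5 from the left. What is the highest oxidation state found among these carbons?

Tallying each carbon's bonds:
C1: 1C, 3N → 0 + 3 = +3
C2: 2C, 2H → 0 − 2 = -2
C3: 2C, 2O → 0 + 2 = +2
C4: 2C, 1Cl, 1Br → 0 + 1 + 1 = +2
C5: 1C, 2H, 1N → 0 − 2 + 1 = -1
The highest value is +3.

+3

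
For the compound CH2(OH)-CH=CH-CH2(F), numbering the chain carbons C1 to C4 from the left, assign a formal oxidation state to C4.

Count +1 for every bond to an atom more electronegative than carbon and −1 for every bond to one less electronegative; C–C bonds are 0.
C4 has one bond to C (0), one bond to F (+1), one bond to H (-1), one bond to H (-1).
Oxidation state = 0 + 1 − 1 − 1 = -1.

-1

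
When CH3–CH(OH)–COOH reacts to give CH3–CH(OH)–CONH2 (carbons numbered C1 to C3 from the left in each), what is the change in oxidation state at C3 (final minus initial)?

0

Before: C3 has 1 bond to C, 3 bonds to O → oxidation state +3.
After: C3 has 1 bond to C, 2 bonds to O, 1 bond to N → oxidation state +3.
Δ = +3 − (+3) = 0, so no net redox change at C3.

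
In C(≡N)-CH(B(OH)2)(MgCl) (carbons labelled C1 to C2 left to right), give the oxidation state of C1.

C1 has one bond to C (0), a triple bond to N (3×+1 = +3).
Oxidation state = 0 + 3 = +3.

+3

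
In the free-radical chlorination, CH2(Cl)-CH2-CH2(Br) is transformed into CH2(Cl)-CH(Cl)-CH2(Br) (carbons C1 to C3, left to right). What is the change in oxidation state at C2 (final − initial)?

+2

Before: C2 has 2 bonds to C, 2 bonds to H → oxidation state -2.
After: C2 has 2 bonds to C, 1 bond to H, 1 bond to Cl → oxidation state 0.
Δ = 0 − (-2) = +2, so this is an oxidation at C2.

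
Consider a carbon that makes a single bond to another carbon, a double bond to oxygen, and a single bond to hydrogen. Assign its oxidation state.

+1

The carbon has one bond to C (0), one bond to H (-1), a double bond to O (2×+1 = +2).
Oxidation state = 0 − 1 + 2 = +1.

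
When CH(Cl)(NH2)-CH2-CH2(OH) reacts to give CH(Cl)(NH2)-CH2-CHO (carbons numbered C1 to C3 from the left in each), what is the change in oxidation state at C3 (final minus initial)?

Before: C3 has 1 bond to C, 2 bonds to H, 1 bond to O → oxidation state -1.
After: C3 has 1 bond to C, 1 bond to H, 2 bonds to O → oxidation state +1.
Δ = +1 − (-1) = +2, so this is an oxidation at C3.

+2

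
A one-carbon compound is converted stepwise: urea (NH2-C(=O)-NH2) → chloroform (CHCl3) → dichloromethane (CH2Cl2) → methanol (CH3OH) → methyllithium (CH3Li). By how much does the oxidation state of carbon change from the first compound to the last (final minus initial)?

Carbon oxidation states along the series — urea: +4, chloroform: +2, dichloromethane: 0, methanol: -2, methyllithium: -4.
Net change = -4 − (+4) = -8.

-8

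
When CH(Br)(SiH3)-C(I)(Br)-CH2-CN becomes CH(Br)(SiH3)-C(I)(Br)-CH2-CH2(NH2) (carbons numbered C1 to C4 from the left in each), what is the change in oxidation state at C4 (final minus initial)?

-4

Before: C4 has 1 bond to C, 3 bonds to N → oxidation state +3.
After: C4 has 1 bond to C, 2 bonds to H, 1 bond to N → oxidation state -1.
Δ = -1 − (+3) = -4, so this is a reduction at C4.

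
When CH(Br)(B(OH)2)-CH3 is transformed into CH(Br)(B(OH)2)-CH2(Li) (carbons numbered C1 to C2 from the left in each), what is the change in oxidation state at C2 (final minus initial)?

0

Before: C2 has 1 bond to C, 3 bonds to H → oxidation state -3.
After: C2 has 1 bond to C, 2 bonds to H, 1 bond to Li → oxidation state -3.
Δ = -3 − (-3) = 0, so no net redox change at C2.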